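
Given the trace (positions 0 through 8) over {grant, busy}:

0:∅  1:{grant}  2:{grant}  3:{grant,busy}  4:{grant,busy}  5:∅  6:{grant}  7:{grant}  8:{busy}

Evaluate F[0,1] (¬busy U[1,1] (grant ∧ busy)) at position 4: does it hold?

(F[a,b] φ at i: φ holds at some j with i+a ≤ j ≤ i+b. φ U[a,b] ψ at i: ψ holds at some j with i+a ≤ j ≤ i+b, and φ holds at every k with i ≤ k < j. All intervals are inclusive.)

Check (¬busy U[1,1] (grant ∧ busy)) at each j in [4,5]:
  j=4: fails
  j=5: fails
No position in the window satisfies it → formula fails.

Does not hold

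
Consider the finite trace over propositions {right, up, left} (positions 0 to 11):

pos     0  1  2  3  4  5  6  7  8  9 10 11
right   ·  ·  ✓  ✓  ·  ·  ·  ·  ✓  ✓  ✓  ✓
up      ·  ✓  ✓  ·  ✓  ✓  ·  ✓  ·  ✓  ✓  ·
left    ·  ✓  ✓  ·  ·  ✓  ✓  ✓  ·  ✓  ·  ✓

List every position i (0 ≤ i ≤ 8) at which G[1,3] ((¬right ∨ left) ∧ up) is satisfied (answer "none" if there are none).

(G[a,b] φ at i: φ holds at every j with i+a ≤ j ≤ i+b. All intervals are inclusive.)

none

Evaluate at each i in [0,8]:
  i=0: ✗ (fails at j=3)
  i=1: ✗ (fails at j=3)
  i=2: ✗ (fails at j=3)
  i=3: ✗ (fails at j=6)
  i=4: ✗ (fails at j=6)
  i=5: ✗ (fails at j=6)
  i=6: ✗ (fails at j=8)
  i=7: ✗ (fails at j=8)
  i=8: ✗ (fails at j=10)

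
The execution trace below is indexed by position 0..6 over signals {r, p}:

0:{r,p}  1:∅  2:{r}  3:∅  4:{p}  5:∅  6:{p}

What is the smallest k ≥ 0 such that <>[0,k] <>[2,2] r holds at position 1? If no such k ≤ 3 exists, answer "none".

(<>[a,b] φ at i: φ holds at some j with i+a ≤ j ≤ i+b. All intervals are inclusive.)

Scan j = 1,2,… for <>[2,2] r:
  j=1: fails
  j=2: fails
  j=3: fails
  j=4: fails
No j in [1,4] satisfies it → none.

none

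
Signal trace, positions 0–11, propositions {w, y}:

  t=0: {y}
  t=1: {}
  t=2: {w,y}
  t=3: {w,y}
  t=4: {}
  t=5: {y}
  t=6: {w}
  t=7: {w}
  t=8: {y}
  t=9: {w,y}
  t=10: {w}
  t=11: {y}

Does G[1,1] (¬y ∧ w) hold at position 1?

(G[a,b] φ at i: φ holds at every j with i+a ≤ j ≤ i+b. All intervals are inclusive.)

Check (¬y ∧ w) at every j in [2,2]:
  j=2: false
Fails at j=2 → formula fails.

No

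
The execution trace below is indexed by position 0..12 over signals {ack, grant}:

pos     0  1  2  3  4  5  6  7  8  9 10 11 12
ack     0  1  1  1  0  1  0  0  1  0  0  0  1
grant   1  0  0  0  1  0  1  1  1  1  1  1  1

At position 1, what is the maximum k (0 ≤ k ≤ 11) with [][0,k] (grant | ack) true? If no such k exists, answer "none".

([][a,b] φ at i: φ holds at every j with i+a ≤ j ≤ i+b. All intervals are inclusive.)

(grant | ack) must hold from j=1 onward; find where it first fails.
  j=1: holds
  j=2: holds
  j=3: holds
  j=4: holds
  j=5: holds
  j=6: holds
  j=7: holds
  j=8: holds
  j=9: holds
  j=10: holds
  j=11: holds
  j=12: holds
Holds through j=12; largest k = 11.

11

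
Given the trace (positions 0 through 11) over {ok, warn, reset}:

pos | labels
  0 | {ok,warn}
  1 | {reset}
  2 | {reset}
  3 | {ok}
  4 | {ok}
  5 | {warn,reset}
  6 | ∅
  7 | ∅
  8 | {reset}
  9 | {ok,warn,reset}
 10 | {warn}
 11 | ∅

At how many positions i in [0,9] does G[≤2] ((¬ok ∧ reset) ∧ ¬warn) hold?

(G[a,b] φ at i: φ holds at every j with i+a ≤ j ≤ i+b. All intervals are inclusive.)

0

Evaluate at each i in [0,9]:
  i=0: ✗ (fails at j=0)
  i=1: ✗ (fails at j=3)
  i=2: ✗ (fails at j=3)
  i=3: ✗ (fails at j=3)
  i=4: ✗ (fails at j=4)
  i=5: ✗ (fails at j=5)
  i=6: ✗ (fails at j=6)
  i=7: ✗ (fails at j=7)
  i=8: ✗ (fails at j=9)
  i=9: ✗ (fails at j=9)
Positions where it holds: {} → 0.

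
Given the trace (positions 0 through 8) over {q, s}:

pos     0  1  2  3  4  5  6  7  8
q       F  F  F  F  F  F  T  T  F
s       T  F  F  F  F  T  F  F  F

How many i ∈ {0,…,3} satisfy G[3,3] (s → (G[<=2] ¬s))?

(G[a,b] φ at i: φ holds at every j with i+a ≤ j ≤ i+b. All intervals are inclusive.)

3

Evaluate at each i in [0,3]:
  i=0: ✓ (all of [3,3])
  i=1: ✓ (all of [4,4])
  i=2: ✗ (fails at j=5)
  i=3: ✓ (all of [6,6])
Positions where it holds: {0, 1, 3} → 3.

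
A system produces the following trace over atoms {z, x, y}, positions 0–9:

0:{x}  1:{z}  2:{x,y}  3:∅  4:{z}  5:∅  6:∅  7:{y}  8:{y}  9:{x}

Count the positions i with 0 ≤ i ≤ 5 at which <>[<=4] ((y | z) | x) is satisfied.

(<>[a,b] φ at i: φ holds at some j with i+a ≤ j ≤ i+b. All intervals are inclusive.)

Evaluate at each i in [0,5]:
  i=0: ✓ (witness j=0)
  i=1: ✓ (witness j=1)
  i=2: ✓ (witness j=2)
  i=3: ✓ (witness j=4)
  i=4: ✓ (witness j=4)
  i=5: ✓ (witness j=7)
Positions where it holds: {0, 1, 2, 3, 4, 5} → 6.

6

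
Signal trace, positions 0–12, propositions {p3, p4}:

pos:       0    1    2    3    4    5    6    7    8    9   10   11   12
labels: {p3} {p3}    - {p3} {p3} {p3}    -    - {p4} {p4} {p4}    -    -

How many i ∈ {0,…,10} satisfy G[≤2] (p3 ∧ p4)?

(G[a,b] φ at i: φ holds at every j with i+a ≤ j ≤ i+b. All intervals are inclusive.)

0

Evaluate at each i in [0,10]:
  i=0: ✗ (fails at j=0)
  i=1: ✗ (fails at j=1)
  i=2: ✗ (fails at j=2)
  i=3: ✗ (fails at j=3)
  i=4: ✗ (fails at j=4)
  i=5: ✗ (fails at j=5)
  i=6: ✗ (fails at j=6)
  i=7: ✗ (fails at j=7)
  i=8: ✗ (fails at j=8)
  i=9: ✗ (fails at j=9)
  i=10: ✗ (fails at j=10)
Positions where it holds: {} → 0.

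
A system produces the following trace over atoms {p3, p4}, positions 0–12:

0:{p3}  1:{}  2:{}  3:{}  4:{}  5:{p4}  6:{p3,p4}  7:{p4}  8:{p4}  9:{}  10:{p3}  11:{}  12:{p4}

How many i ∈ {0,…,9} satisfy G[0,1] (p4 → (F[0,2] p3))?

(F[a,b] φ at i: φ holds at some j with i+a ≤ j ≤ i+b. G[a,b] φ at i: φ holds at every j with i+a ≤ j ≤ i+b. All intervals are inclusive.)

8

Evaluate at each i in [0,9]:
  i=0: ✓ (all of [0,1])
  i=1: ✓ (all of [1,2])
  i=2: ✓ (all of [2,3])
  i=3: ✓ (all of [3,4])
  i=4: ✓ (all of [4,5])
  i=5: ✓ (all of [5,6])
  i=6: ✗ (fails at j=7)
  i=7: ✗ (fails at j=7)
  i=8: ✓ (all of [8,9])
  i=9: ✓ (all of [9,10])
Positions where it holds: {0, 1, 2, 3, 4, 5, 8, 9} → 8.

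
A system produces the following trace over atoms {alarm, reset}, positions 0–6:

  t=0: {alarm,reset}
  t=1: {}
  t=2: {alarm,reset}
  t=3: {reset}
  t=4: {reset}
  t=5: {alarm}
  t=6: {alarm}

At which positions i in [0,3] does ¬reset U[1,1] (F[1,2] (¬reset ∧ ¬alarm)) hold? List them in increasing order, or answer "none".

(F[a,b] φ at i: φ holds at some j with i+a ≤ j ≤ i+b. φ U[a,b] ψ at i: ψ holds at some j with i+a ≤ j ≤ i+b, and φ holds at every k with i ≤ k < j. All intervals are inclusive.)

Evaluate at each i in [0,3]:
  i=0: ✗ (no rhs in [1,1])
  i=1: ✗ (no rhs in [2,2])
  i=2: ✗ (no rhs in [3,3])
  i=3: ✗ (no rhs in [4,4])

none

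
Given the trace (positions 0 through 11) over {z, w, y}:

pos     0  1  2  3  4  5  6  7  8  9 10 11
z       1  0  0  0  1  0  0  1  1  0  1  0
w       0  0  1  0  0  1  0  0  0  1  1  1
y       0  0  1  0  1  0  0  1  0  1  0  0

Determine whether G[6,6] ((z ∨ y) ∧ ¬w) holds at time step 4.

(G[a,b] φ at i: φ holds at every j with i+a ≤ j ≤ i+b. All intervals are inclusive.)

Check ((z ∨ y) ∧ ¬w) at every j in [10,10]:
  j=10: false
Fails at j=10 → formula fails.

False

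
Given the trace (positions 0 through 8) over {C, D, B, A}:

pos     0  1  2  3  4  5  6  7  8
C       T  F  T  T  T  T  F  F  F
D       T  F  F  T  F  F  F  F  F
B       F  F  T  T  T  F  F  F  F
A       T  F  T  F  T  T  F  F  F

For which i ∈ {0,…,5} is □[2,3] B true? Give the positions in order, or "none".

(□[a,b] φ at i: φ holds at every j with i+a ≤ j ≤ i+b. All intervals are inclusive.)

0, 1

Evaluate at each i in [0,5]:
  i=0: ✓ (all of [2,3])
  i=1: ✓ (all of [3,4])
  i=2: ✗ (fails at j=5)
  i=3: ✗ (fails at j=5)
  i=4: ✗ (fails at j=6)
  i=5: ✗ (fails at j=7)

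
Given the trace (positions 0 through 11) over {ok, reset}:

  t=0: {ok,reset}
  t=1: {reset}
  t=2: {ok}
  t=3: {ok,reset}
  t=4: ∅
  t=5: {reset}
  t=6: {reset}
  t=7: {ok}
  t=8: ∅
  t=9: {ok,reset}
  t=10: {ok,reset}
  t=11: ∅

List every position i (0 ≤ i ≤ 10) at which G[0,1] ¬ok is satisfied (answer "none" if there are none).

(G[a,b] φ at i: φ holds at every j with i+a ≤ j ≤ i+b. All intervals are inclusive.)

Evaluate at each i in [0,10]:
  i=0: ✗ (fails at j=0)
  i=1: ✗ (fails at j=2)
  i=2: ✗ (fails at j=2)
  i=3: ✗ (fails at j=3)
  i=4: ✓ (all of [4,5])
  i=5: ✓ (all of [5,6])
  i=6: ✗ (fails at j=7)
  i=7: ✗ (fails at j=7)
  i=8: ✗ (fails at j=9)
  i=9: ✗ (fails at j=9)
  i=10: ✗ (fails at j=10)

4, 5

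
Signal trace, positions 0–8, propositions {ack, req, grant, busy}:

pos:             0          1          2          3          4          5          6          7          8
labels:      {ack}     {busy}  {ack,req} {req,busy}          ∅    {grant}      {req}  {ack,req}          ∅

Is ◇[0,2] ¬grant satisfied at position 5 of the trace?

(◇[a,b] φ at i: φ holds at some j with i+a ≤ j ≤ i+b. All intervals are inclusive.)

True

Check ¬grant at each j in [5,7]:
  j=5: false
  j=6: true
  j=7: true
Found at j=6 → formula holds.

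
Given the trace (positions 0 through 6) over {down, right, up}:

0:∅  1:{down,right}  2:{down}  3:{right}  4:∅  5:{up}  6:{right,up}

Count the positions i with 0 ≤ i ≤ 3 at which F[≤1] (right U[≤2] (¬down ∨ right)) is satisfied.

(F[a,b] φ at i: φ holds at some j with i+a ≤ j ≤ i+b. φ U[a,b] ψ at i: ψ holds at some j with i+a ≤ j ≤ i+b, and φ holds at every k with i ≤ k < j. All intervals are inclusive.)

Evaluate at each i in [0,3]:
  i=0: ✓ (witness j=0)
  i=1: ✓ (witness j=1)
  i=2: ✓ (witness j=3)
  i=3: ✓ (witness j=3)
Positions where it holds: {0, 1, 2, 3} → 4.

4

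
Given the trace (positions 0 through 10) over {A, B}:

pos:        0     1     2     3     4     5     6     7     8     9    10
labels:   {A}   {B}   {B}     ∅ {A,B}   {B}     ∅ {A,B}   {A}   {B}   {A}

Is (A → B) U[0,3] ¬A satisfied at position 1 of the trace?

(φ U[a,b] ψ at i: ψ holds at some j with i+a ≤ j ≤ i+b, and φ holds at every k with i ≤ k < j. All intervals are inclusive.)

Yes

Need some j in [1,4] with ¬A, and (A → B) at every k in [1,j-1].
  j=1: ¬A holds; no prefix to check → satisfied.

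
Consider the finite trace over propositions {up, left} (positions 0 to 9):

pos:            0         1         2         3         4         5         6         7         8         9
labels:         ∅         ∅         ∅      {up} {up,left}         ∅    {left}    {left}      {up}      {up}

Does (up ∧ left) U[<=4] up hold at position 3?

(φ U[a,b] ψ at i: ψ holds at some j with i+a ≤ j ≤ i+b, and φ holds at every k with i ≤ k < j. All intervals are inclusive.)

Need some j in [3,7] with up, and (up ∧ left) at every k in [3,j-1].
  j=3: up holds; no prefix to check → satisfied.

True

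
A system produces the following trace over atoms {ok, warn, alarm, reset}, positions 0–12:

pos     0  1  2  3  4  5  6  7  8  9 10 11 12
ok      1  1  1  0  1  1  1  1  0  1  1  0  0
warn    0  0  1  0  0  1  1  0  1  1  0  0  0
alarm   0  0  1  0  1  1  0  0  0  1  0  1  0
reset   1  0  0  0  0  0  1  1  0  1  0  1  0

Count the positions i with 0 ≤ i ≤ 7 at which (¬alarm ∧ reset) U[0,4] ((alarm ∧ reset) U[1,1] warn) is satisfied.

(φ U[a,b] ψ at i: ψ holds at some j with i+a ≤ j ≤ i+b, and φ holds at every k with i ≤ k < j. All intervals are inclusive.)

Evaluate at each i in [0,7]:
  i=0: ✗ (no rhs in [0,4])
  i=1: ✗ (no rhs in [1,5])
  i=2: ✗ (no rhs in [2,6])
  i=3: ✗ (no rhs in [3,7])
  i=4: ✗ (no rhs in [4,8])
  i=5: ✗ (no rhs in [5,9])
  i=6: ✗ (no rhs in [6,10])
  i=7: ✗ (no rhs in [7,11])
Positions where it holds: {} → 0.

0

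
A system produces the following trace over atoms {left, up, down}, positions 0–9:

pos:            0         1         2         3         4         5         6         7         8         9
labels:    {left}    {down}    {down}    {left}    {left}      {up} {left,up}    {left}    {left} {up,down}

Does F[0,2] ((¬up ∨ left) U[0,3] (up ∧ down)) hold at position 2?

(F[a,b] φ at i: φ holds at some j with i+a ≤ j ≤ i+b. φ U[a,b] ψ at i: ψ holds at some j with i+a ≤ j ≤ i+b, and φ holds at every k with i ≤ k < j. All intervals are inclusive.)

Does not hold

Check ((¬up ∨ left) U[0,3] (up ∧ down)) at each j in [2,4]:
  j=2: fails
  j=3: fails
  j=4: fails
No position in the window satisfies it → formula fails.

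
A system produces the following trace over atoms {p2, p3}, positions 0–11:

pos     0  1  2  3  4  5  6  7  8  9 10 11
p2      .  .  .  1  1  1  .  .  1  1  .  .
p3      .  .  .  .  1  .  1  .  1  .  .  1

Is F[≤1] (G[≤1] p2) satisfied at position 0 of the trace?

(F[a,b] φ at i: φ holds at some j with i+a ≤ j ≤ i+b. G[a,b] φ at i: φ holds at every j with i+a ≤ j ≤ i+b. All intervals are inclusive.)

Check G[≤1] p2 at each j in [0,1]:
  j=0: fails at 0
  j=1: fails at 1
No position in the window satisfies it → formula fails.

No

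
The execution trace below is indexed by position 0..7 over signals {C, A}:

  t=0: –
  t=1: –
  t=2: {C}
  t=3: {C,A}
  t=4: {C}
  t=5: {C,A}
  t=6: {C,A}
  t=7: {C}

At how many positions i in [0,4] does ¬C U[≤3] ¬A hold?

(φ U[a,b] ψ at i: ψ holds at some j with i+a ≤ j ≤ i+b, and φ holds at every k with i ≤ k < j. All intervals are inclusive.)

4

Evaluate at each i in [0,4]:
  i=0: ✓ (rhs at j=0)
  i=1: ✓ (rhs at j=1)
  i=2: ✓ (rhs at j=2)
  i=3: ✗ (lhs fails at k=3 before rhs at j=4)
  i=4: ✓ (rhs at j=4)
Positions where it holds: {0, 1, 2, 4} → 4.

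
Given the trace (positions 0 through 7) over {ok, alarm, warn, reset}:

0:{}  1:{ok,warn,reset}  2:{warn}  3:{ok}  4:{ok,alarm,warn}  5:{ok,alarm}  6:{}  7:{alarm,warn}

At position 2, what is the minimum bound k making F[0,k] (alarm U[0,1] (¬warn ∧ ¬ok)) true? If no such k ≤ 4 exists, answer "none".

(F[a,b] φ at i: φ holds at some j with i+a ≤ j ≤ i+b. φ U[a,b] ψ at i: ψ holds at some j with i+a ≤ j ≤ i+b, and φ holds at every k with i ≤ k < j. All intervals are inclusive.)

3

Scan j = 2,3,… for (alarm U[0,1] (¬warn ∧ ¬ok)):
  j=2: fails
  j=3: fails
  j=4: fails
  j=5: holds
First hit at j=5, so smallest k = 5-2 = 3.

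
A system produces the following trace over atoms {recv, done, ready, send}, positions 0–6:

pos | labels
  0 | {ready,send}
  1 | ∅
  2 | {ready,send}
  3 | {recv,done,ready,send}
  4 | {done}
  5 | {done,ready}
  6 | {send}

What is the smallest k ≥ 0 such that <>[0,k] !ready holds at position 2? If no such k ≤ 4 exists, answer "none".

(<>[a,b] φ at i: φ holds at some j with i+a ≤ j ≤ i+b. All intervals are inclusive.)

Scan j = 2,3,… for !ready:
  j=2: fails
  j=3: fails
  j=4: holds
First hit at j=4, so smallest k = 4-2 = 2.

2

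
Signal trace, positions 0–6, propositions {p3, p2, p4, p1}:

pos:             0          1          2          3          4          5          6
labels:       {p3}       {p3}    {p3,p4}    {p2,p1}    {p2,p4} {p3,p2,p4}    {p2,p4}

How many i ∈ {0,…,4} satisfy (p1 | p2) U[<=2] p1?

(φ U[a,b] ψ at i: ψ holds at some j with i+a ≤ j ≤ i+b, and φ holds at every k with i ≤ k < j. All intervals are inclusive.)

1

Evaluate at each i in [0,4]:
  i=0: ✗ (no rhs in [0,2])
  i=1: ✗ (lhs fails at k=1 before rhs at j=3)
  i=2: ✗ (lhs fails at k=2 before rhs at j=3)
  i=3: ✓ (rhs at j=3)
  i=4: ✗ (no rhs in [4,6])
Positions where it holds: {3} → 1.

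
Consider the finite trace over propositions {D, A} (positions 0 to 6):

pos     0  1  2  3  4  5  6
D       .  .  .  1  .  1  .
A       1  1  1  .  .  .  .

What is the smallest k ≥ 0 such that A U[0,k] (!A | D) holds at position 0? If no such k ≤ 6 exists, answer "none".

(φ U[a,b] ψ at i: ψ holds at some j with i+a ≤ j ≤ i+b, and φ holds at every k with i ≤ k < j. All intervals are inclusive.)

3

Need earliest j ≥ 0 with (!A | D), and A at every k in [0,j-1].
  j=0: rhs fails.
  j=1: rhs fails.
  j=2: rhs fails.
  j=3: rhs holds; lhs holds on [0,2]. k = 3.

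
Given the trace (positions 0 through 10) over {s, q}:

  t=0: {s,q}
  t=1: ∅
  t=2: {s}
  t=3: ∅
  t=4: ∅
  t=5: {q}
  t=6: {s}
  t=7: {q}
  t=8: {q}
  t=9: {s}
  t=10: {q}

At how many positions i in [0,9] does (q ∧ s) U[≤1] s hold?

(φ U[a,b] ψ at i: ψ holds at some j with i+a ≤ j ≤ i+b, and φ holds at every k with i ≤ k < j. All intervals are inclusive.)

4

Evaluate at each i in [0,9]:
  i=0: ✓ (rhs at j=0)
  i=1: ✗ (lhs fails at k=1 before rhs at j=2)
  i=2: ✓ (rhs at j=2)
  i=3: ✗ (no rhs in [3,4])
  i=4: ✗ (no rhs in [4,5])
  i=5: ✗ (lhs fails at k=5 before rhs at j=6)
  i=6: ✓ (rhs at j=6)
  i=7: ✗ (no rhs in [7,8])
  i=8: ✗ (lhs fails at k=8 before rhs at j=9)
  i=9: ✓ (rhs at j=9)
Positions where it holds: {0, 2, 6, 9} → 4.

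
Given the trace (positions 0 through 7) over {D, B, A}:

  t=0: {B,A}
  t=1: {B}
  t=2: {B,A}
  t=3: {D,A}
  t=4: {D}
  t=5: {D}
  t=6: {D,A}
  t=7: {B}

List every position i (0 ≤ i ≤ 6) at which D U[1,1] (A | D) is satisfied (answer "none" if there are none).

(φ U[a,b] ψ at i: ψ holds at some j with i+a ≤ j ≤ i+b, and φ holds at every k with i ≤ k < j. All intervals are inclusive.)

3, 4, 5

Evaluate at each i in [0,6]:
  i=0: ✗ (no rhs in [1,1])
  i=1: ✗ (lhs fails at k=1 before rhs at j=2)
  i=2: ✗ (lhs fails at k=2 before rhs at j=3)
  i=3: ✓ (rhs at j=4; lhs holds on [3,3])
  i=4: ✓ (rhs at j=5; lhs holds on [4,4])
  i=5: ✓ (rhs at j=6; lhs holds on [5,5])
  i=6: ✗ (no rhs in [7,7])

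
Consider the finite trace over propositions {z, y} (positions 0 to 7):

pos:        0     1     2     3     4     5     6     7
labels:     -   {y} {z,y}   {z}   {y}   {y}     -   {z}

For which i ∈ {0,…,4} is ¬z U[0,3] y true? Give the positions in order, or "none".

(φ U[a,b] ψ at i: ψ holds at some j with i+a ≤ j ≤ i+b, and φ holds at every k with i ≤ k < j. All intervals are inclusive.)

Evaluate at each i in [0,4]:
  i=0: ✓ (rhs at j=1; lhs holds on [0,0])
  i=1: ✓ (rhs at j=1)
  i=2: ✓ (rhs at j=2)
  i=3: ✗ (lhs fails at k=3 before rhs at j=4)
  i=4: ✓ (rhs at j=4)

0, 1, 2, 4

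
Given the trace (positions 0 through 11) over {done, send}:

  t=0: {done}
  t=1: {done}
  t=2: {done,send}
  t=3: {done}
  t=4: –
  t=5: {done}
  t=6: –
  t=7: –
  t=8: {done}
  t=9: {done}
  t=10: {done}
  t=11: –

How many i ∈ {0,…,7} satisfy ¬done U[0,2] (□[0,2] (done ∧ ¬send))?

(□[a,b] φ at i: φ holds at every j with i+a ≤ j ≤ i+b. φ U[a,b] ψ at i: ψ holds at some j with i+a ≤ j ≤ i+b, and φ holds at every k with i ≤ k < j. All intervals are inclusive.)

Evaluate at each i in [0,7]:
  i=0: ✗ (no rhs in [0,2])
  i=1: ✗ (no rhs in [1,3])
  i=2: ✗ (no rhs in [2,4])
  i=3: ✗ (no rhs in [3,5])
  i=4: ✗ (no rhs in [4,6])
  i=5: ✗ (no rhs in [5,7])
  i=6: ✓ (rhs at j=8; lhs holds on [6,7])
  i=7: ✓ (rhs at j=8; lhs holds on [7,7])
Positions where it holds: {6, 7} → 2.

2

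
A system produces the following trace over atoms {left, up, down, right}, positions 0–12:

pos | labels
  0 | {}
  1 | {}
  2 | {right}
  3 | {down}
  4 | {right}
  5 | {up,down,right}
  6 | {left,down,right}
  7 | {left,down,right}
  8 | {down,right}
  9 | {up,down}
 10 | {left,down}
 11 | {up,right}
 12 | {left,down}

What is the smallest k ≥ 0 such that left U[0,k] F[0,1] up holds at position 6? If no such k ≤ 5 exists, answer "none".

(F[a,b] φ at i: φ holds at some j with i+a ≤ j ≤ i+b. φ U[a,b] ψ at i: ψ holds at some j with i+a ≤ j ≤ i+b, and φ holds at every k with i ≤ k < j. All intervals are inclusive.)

2

Need earliest j ≥ 6 with F[0,1] up, and left at every k in [6,j-1].
  j=6: rhs fails.
  j=7: rhs fails.
  j=8: rhs holds; lhs holds on [6,7]. k = 2.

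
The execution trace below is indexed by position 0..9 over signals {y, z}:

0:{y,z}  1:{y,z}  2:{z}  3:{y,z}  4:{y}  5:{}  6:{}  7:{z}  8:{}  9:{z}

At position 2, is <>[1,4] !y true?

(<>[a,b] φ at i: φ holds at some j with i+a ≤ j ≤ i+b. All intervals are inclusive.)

True

Check !y at each j in [3,6]:
  j=3: false
  j=4: false
  j=5: true
  j=6: true
Found at j=5 → formula holds.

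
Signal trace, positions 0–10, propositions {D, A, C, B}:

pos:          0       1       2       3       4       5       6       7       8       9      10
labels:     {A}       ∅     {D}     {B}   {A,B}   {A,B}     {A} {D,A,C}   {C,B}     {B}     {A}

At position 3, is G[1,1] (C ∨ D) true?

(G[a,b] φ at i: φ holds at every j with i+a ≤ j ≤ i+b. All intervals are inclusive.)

Check (C ∨ D) at every j in [4,4]:
  j=4: false
Fails at j=4 → formula fails.

No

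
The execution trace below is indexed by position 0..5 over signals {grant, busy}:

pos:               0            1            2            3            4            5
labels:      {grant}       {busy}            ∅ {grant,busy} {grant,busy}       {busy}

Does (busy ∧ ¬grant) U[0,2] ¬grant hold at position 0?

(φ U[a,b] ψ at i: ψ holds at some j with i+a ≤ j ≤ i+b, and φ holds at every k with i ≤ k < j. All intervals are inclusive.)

False

Need some j in [0,2] with ¬grant, and (busy ∧ ¬grant) at every k in [0,j-1].
  j=0: ¬grant false.
  j=1: ¬grant holds, but (busy ∧ ¬grant) fails at k=0 → not this j.
  j=2: ¬grant holds, but (busy ∧ ¬grant) fails at k=0 → not this j.
No j in the window works → until fails.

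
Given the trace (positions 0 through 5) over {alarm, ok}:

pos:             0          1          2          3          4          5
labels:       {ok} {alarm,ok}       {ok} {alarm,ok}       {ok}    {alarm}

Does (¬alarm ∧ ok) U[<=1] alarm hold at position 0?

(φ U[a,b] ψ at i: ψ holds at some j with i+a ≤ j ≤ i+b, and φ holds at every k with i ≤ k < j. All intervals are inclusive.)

Yes

Need some j in [0,1] with alarm, and (¬alarm ∧ ok) at every k in [0,j-1].
  j=0: alarm false.
  j=1: alarm holds; (¬alarm ∧ ok) holds at every k in [0,0] → satisfied.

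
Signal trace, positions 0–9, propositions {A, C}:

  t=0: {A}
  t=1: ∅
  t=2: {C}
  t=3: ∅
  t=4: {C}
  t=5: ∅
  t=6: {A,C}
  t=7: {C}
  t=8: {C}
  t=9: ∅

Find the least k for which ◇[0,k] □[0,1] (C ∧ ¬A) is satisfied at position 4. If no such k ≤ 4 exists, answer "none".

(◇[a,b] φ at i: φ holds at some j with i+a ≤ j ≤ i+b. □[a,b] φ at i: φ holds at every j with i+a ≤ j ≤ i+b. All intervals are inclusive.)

3

Scan j = 4,5,… for □[0,1] (C ∧ ¬A):
  j=4: fails
  j=5: fails
  j=6: fails
  j=7: holds
First hit at j=7, so smallest k = 7-4 = 3.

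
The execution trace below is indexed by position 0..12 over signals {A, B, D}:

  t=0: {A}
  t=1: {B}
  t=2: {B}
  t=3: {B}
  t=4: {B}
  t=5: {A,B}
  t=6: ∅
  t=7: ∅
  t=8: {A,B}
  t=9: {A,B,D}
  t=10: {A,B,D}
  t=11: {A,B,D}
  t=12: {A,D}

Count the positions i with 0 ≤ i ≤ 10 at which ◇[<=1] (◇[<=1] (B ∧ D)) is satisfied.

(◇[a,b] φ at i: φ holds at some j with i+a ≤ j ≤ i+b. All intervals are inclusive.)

Evaluate at each i in [0,10]:
  i=0: ✗ (none in [0,1])
  i=1: ✗ (none in [1,2])
  i=2: ✗ (none in [2,3])
  i=3: ✗ (none in [3,4])
  i=4: ✗ (none in [4,5])
  i=5: ✗ (none in [5,6])
  i=6: ✗ (none in [6,7])
  i=7: ✓ (witness j=8)
  i=8: ✓ (witness j=8)
  i=9: ✓ (witness j=9)
  i=10: ✓ (witness j=10)
Positions where it holds: {7, 8, 9, 10} → 4.

4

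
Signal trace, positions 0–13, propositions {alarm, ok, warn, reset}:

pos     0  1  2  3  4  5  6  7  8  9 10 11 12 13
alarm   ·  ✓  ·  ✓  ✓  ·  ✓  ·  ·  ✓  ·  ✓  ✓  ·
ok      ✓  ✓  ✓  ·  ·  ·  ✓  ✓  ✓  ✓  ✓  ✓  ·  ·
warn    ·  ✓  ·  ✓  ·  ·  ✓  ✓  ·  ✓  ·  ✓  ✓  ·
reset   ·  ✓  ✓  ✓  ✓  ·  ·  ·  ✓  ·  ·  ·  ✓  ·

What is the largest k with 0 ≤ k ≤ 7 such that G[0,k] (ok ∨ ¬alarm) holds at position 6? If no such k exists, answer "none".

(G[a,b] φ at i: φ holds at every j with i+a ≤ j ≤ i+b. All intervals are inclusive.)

5

(ok ∨ ¬alarm) must hold from j=6 onward; find where it first fails.
  j=6: holds
  j=7: holds
  j=8: holds
  j=9: holds
  j=10: holds
  j=11: holds
  j=12: fails
Holds on [6,11], so largest k = 5.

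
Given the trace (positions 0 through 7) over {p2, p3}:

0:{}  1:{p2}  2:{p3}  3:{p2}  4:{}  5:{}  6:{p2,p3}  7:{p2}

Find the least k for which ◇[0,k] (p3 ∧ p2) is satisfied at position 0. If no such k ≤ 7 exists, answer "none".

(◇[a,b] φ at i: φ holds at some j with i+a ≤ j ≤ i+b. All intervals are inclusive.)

6

Scan j = 0,1,… for (p3 ∧ p2):
  j=0: fails
  j=1: fails
  j=2: fails
  j=3: fails
  j=4: fails
  j=5: fails
  j=6: holds
First hit at j=6, so smallest k = 6-0 = 6.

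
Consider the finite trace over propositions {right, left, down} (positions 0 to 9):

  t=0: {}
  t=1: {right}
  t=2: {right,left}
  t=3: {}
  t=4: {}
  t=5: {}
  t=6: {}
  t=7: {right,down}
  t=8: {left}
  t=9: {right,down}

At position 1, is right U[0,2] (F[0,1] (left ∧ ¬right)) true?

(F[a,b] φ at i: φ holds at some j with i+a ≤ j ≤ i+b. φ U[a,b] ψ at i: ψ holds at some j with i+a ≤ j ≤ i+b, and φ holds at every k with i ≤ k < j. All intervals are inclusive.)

Need some j in [1,3] with F[0,1] (left ∧ ¬right), and right at every k in [1,j-1].
  j=1: F[0,1] (left ∧ ¬right) — fails (none in [1,2]).
  j=2: F[0,1] (left ∧ ¬right) — fails (none in [2,3]).
  j=3: F[0,1] (left ∧ ¬right) — fails (none in [3,4]).
No j in the window works → until fails.

No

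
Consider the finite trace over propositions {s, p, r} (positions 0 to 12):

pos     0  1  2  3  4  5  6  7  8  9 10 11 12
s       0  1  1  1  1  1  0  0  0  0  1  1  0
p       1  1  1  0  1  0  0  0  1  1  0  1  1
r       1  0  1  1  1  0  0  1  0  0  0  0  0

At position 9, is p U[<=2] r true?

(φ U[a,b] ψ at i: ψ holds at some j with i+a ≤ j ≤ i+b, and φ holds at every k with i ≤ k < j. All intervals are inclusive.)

Does not hold

Need some j in [9,11] with r, and p at every k in [9,j-1].
  j=9: r false.
  j=10: r false.
  j=11: r false.
No j in the window works → until fails.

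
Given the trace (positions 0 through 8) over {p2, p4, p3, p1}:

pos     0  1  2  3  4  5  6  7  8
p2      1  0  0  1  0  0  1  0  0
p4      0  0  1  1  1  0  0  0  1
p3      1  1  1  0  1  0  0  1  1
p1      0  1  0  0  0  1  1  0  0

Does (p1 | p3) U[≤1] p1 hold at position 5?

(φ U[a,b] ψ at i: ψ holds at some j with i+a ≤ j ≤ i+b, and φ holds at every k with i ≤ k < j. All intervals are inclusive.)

Need some j in [5,6] with p1, and (p1 | p3) at every k in [5,j-1].
  j=5: p1 holds; no prefix to check → satisfied.

True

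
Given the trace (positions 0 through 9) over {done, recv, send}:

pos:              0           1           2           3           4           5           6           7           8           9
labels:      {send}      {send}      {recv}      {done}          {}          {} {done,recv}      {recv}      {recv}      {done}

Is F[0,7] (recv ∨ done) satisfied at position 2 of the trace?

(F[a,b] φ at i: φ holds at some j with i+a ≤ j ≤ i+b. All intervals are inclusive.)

Holds

Check (recv ∨ done) at each j in [2,9]:
  j=2: true
  j=3: true
  j=4: false
  j=5: false
  j=6: true
  j=7: true
  j=8: true
  j=9: true
Found at j=2 → formula holds.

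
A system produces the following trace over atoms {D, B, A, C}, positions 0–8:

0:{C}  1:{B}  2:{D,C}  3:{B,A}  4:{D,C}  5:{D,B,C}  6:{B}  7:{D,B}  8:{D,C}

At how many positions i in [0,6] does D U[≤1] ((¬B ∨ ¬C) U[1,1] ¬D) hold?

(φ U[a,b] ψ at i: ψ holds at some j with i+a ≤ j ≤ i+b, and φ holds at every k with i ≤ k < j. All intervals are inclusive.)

2

Evaluate at each i in [0,6]:
  i=0: ✓ (rhs at j=0)
  i=1: ✗ (lhs fails at k=1 before rhs at j=2)
  i=2: ✓ (rhs at j=2)
  i=3: ✗ (no rhs in [3,4])
  i=4: ✗ (no rhs in [4,5])
  i=5: ✗ (no rhs in [5,6])
  i=6: ✗ (no rhs in [6,7])
Positions where it holds: {0, 2} → 2.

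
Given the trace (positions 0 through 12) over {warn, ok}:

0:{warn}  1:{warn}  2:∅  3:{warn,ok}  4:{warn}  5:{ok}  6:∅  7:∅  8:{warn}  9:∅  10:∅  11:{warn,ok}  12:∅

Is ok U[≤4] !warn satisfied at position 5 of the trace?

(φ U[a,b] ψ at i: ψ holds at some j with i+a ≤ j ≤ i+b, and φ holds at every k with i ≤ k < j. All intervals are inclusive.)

Need some j in [5,9] with !warn, and ok at every k in [5,j-1].
  j=5: !warn holds; no prefix to check → satisfied.

Holds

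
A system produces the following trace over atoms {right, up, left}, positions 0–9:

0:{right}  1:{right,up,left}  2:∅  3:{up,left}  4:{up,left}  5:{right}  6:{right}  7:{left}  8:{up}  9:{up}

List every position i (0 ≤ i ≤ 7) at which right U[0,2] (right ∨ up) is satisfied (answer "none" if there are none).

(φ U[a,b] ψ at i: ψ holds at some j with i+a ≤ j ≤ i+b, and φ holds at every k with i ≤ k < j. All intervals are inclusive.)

Evaluate at each i in [0,7]:
  i=0: ✓ (rhs at j=0)
  i=1: ✓ (rhs at j=1)
  i=2: ✗ (lhs fails at k=2 before rhs at j=3)
  i=3: ✓ (rhs at j=3)
  i=4: ✓ (rhs at j=4)
  i=5: ✓ (rhs at j=5)
  i=6: ✓ (rhs at j=6)
  i=7: ✗ (lhs fails at k=7 before rhs at j=8)

0, 1, 3, 4, 5, 6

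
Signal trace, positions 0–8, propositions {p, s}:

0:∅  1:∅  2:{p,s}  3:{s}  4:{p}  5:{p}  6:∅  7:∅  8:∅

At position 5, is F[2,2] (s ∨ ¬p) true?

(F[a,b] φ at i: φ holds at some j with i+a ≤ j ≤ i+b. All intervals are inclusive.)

True

Check (s ∨ ¬p) at each j in [7,7]:
  j=7: true
Found at j=7 → formula holds.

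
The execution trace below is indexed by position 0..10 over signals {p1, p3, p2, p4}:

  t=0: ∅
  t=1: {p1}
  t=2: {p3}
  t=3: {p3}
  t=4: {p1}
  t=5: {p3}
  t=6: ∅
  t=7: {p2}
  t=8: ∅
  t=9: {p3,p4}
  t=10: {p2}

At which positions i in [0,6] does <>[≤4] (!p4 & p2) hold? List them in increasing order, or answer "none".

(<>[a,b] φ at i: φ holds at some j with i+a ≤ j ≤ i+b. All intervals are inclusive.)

3, 4, 5, 6

Evaluate at each i in [0,6]:
  i=0: ✗ (none in [0,4])
  i=1: ✗ (none in [1,5])
  i=2: ✗ (none in [2,6])
  i=3: ✓ (witness j=7)
  i=4: ✓ (witness j=7)
  i=5: ✓ (witness j=7)
  i=6: ✓ (witness j=7)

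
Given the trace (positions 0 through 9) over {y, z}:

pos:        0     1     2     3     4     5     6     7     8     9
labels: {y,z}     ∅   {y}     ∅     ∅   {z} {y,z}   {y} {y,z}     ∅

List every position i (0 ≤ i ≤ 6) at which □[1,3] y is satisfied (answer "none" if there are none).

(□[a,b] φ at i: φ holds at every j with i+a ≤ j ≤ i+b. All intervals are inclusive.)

Evaluate at each i in [0,6]:
  i=0: ✗ (fails at j=1)
  i=1: ✗ (fails at j=3)
  i=2: ✗ (fails at j=3)
  i=3: ✗ (fails at j=4)
  i=4: ✗ (fails at j=5)
  i=5: ✓ (all of [6,8])
  i=6: ✗ (fails at j=9)

5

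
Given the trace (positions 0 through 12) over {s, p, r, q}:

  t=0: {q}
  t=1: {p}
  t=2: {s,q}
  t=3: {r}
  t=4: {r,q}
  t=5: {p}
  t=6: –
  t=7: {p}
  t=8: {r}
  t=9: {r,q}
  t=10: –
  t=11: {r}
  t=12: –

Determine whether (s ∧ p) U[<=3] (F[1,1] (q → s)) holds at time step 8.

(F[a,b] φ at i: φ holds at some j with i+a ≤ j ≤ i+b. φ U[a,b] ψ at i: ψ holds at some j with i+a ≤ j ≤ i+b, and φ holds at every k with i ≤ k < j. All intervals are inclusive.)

Does not hold

Need some j in [8,11] with F[1,1] (q → s), and (s ∧ p) at every k in [8,j-1].
  j=8: F[1,1] (q → s) — fails (none in [9,9]).
  j=9: F[1,1] (q → s) holds, but (s ∧ p) fails at k=8 → not this j.
  j=10: F[1,1] (q → s) holds, but (s ∧ p) fails at k=8 → not this j.
  j=11: F[1,1] (q → s) holds, but (s ∧ p) fails at k=8 → not this j.
No j in the window works → until fails.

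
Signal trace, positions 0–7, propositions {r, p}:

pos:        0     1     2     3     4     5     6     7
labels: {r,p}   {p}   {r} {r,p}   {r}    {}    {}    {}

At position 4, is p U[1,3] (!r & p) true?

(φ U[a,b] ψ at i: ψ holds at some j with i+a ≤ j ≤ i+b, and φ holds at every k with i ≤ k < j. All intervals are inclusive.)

False

Need some j in [5,7] with (!r & p), and p at every k in [4,j-1].
  j=5: (!r & p) false.
  j=6: (!r & p) false.
  j=7: (!r & p) false.
No j in the window works → until fails.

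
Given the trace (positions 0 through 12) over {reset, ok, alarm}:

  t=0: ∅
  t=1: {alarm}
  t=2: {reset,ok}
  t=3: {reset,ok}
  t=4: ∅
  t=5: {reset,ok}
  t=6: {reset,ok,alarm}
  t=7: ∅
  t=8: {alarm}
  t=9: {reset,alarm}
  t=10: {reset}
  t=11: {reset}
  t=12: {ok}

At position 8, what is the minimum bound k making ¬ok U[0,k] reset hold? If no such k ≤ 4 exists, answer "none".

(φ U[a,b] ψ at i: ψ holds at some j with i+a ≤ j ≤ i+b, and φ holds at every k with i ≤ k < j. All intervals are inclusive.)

Need earliest j ≥ 8 with reset, and ¬ok at every k in [8,j-1].
  j=8: rhs fails.
  j=9: rhs holds; lhs holds on [8,8]. k = 1.

1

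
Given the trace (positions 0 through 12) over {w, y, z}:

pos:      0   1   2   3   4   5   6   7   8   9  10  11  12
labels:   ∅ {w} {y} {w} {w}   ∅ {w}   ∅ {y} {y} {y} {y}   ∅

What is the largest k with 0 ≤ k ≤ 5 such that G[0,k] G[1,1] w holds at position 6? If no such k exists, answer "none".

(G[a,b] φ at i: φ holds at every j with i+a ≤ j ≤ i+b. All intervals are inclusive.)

none

G[1,1] w must hold from j=6 onward; find where it first fails.
  j=6: fails → no k works.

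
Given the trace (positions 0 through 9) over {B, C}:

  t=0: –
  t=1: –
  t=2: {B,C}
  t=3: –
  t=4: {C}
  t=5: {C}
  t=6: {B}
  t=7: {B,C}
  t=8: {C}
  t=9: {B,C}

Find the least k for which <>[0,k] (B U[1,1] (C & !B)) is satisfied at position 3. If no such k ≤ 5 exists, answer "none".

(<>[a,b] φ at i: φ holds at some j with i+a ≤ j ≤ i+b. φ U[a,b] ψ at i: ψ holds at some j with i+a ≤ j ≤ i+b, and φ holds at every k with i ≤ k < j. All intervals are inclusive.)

4

Scan j = 3,4,… for (B U[1,1] (C & !B)):
  j=3: fails
  j=4: fails
  j=5: fails
  j=6: fails
  j=7: holds
First hit at j=7, so smallest k = 7-3 = 4.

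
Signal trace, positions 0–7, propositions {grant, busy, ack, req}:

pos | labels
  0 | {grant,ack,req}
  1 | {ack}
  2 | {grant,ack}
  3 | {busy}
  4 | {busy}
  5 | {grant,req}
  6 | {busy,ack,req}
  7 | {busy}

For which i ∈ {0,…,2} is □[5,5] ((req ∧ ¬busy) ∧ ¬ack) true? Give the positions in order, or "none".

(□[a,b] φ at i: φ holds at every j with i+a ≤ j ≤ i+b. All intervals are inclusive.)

Evaluate at each i in [0,2]:
  i=0: ✓ (all of [5,5])
  i=1: ✗ (fails at j=6)
  i=2: ✗ (fails at j=7)

0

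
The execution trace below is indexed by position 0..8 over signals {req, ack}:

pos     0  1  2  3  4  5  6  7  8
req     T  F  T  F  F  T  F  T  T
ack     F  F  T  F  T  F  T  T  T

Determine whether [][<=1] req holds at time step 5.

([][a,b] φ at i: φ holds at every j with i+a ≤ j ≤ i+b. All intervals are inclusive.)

Does not hold

Check req at every j in [5,6]:
  j=5: true
  j=6: false
Fails at j=6 → formula fails.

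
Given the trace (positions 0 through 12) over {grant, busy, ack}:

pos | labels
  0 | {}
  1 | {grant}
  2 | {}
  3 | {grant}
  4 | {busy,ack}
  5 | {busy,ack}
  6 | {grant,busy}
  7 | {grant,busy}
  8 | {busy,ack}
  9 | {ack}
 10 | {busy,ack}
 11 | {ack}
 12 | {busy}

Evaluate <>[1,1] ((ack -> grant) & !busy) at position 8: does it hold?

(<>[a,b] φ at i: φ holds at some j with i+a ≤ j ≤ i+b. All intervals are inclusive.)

No

Check ((ack -> grant) & !busy) at each j in [9,9]:
  j=9: false
No position in the window satisfies it → formula fails.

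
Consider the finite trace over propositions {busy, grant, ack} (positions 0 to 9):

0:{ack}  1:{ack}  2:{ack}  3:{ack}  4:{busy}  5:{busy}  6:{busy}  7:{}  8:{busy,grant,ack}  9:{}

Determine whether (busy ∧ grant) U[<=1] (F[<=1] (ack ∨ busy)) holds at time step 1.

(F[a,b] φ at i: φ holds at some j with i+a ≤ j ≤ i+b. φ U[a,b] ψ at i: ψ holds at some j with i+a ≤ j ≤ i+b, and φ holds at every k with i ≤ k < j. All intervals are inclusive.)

Need some j in [1,2] with F[<=1] (ack ∨ busy), and (busy ∧ grant) at every k in [1,j-1].
  j=1: F[<=1] (ack ∨ busy) holds; no prefix to check → satisfied.

True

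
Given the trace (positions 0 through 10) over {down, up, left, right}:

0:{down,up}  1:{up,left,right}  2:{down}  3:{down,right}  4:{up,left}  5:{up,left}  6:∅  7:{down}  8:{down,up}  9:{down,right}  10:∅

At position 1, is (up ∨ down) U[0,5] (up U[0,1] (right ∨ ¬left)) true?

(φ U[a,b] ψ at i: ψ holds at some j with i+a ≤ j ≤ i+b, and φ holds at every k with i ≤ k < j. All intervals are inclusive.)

Holds

Need some j in [1,6] with (up U[0,1] (right ∨ ¬left)), and (up ∨ down) at every k in [1,j-1].
  j=1: (up U[0,1] (right ∨ ¬left)) holds; no prefix to check → satisfied.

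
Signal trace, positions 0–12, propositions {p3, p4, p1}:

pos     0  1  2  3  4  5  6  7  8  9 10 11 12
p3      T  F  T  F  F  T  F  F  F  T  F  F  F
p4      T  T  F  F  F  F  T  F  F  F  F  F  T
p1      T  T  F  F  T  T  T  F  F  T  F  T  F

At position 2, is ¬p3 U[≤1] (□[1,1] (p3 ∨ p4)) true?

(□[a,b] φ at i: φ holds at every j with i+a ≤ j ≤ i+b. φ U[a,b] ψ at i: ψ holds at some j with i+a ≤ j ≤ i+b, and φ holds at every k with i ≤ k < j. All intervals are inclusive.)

False

Need some j in [2,3] with □[1,1] (p3 ∨ p4), and ¬p3 at every k in [2,j-1].
  j=2: □[1,1] (p3 ∨ p4) — fails at 3.
  j=3: □[1,1] (p3 ∨ p4) — fails at 4.
No j in the window works → until fails.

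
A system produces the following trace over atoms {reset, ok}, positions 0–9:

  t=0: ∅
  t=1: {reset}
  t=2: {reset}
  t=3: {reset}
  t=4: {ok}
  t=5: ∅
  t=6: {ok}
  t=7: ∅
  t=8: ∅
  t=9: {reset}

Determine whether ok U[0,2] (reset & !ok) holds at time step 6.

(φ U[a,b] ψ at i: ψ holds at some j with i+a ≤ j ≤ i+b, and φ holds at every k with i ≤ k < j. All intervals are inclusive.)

Need some j in [6,8] with (reset & !ok), and ok at every k in [6,j-1].
  j=6: (reset & !ok) false.
  j=7: (reset & !ok) false.
  j=8: (reset & !ok) false.
No j in the window works → until fails.

Does not hold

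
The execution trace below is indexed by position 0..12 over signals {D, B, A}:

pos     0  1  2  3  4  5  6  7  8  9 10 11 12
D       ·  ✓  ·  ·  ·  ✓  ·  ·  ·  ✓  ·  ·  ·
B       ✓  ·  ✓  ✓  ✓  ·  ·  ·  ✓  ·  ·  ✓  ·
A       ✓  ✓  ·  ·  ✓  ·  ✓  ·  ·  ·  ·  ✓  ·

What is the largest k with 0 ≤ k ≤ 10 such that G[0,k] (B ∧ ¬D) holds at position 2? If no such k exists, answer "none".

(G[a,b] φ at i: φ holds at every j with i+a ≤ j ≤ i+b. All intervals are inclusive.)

(B ∧ ¬D) must hold from j=2 onward; find where it first fails.
  j=2: holds
  j=3: holds
  j=4: holds
  j=5: fails
Holds on [2,4], so largest k = 2.

2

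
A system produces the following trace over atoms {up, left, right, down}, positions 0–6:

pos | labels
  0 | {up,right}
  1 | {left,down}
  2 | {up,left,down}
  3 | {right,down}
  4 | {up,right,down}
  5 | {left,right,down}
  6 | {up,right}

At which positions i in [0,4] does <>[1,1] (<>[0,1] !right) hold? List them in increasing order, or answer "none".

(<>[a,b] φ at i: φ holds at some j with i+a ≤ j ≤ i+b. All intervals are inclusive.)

Evaluate at each i in [0,4]:
  i=0: ✓ (witness j=1)
  i=1: ✓ (witness j=2)
  i=2: ✗ (none in [3,3])
  i=3: ✗ (none in [4,4])
  i=4: ✗ (none in [5,5])

0, 1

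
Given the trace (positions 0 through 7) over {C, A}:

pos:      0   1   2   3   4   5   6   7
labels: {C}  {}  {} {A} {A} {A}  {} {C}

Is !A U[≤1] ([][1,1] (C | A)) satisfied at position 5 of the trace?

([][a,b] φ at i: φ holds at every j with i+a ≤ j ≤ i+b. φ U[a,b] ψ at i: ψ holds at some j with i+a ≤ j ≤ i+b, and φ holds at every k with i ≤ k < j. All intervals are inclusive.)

No

Need some j in [5,6] with [][1,1] (C | A), and !A at every k in [5,j-1].
  j=5: [][1,1] (C | A) — fails at 6.
  j=6: [][1,1] (C | A) holds, but !A fails at k=5 → not this j.
No j in the window works → until fails.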